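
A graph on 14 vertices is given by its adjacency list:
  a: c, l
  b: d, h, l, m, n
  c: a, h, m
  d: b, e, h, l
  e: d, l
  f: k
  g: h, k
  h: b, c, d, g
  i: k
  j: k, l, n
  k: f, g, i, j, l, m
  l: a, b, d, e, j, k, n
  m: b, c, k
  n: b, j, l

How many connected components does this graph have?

Starting from a we can reach a, b, c, d, e, f, g, h, i, j, k, l, m, n. That is one component of size 14.
Total: 1 component.

1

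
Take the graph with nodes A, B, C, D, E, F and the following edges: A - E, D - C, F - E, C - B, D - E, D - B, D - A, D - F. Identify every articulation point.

D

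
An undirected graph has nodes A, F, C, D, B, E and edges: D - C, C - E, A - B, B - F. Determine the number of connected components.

2

Starting from A we can reach A, B, F. That is one component of size 3.
Starting from C we can reach C, D, E. That is one component of size 3.
Total: 2 components.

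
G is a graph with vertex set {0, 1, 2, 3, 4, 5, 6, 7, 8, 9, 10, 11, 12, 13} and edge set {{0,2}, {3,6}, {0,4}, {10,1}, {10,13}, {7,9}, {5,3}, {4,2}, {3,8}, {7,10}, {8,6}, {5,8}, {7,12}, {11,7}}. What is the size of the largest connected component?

7

Starting from 0 we can reach 0, 2, 4. That is one component of size 3.
Starting from 3 we can reach 3, 5, 6, 8. That is one component of size 4.
Starting from 1 we can reach 1, 7, 9, 10, 11, 12, 13. That is one component of size 7.
The largest has 7 vertices.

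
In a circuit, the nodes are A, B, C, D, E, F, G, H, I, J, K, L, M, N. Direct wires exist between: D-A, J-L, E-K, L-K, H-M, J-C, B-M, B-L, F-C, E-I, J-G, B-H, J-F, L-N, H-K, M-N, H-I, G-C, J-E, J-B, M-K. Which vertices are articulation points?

Removing J increases the component count from 2 to 3, so J is a cut vertex.
By contrast removing E leaves 2 components; it is not a cut vertex. No other vertex is a cut vertex either.

J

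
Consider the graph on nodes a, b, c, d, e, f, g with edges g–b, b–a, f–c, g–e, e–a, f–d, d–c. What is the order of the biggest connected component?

4

Starting from c we can reach c, d, f. That is one component of size 3.
Starting from a we can reach a, b, e, g. That is one component of size 4.
The largest has 4 vertices.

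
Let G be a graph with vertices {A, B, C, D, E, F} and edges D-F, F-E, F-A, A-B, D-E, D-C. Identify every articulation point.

A, D, F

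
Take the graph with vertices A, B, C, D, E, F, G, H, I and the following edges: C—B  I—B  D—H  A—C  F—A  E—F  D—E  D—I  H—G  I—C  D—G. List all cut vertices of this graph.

Removing D increases the component count from 1 to 2, so D is a cut vertex.
By contrast removing F leaves 1 component; it is not a cut vertex. No other vertex is a cut vertex either.

D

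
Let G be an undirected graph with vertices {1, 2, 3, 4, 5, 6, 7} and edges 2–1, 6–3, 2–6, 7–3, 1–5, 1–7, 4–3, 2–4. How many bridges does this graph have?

The edges on the cycle 2-4-3-6-2 are not bridges since each lies on that cycle.
But removing 1–5 disconnects 1 from 5 — this is a bridge.

1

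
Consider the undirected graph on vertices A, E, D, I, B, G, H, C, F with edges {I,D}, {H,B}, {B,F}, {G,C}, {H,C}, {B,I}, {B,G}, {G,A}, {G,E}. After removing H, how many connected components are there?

1

With H gone, the remaining components are: {A, B, C, D, E, F, G, I}.
That is 1 component.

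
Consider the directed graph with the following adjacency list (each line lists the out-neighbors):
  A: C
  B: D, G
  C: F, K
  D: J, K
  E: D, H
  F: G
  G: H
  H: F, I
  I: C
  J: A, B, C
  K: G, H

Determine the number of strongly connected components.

4

{C, F, G, H, I, K} are all mutually reachable — one SCC of size 6.
{B, D, J} are all mutually reachable — one SCC of size 3.
{E} is an SCC by itself.
{A} is an SCC by itself.
That gives 4 strongly connected components.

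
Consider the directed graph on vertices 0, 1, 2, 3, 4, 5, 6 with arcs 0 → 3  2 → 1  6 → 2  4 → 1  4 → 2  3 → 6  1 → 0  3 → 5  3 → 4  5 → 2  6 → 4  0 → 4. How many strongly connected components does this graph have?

1

{0, 1, 2, 3, 4, 5, 6} are all mutually reachable — one SCC of size 7.
That gives 1 strongly connected component.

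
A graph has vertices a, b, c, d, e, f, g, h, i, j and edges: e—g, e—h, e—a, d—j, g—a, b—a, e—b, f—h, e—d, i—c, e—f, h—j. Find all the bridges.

c-i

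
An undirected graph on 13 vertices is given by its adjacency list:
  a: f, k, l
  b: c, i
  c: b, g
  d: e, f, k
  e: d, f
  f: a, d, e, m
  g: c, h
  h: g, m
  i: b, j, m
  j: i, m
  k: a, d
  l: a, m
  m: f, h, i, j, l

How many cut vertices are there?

Removing m increases the component count from 1 to 2, so m is a cut vertex.
By contrast removing h leaves 1 component; it is not a cut vertex. No other vertex is a cut vertex either.

1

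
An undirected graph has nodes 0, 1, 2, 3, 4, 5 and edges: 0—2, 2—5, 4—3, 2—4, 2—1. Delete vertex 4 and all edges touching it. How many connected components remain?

2

With 4 gone, the remaining components are: {3}; {0, 1, 2, 5}.
That is 2 components.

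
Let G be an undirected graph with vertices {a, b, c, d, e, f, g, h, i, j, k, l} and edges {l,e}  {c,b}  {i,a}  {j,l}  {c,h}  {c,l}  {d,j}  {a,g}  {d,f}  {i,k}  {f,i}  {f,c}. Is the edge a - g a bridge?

Yes

Removing a - g leaves no path between a and g: the component count goes from 1 to 2. So it is a bridge.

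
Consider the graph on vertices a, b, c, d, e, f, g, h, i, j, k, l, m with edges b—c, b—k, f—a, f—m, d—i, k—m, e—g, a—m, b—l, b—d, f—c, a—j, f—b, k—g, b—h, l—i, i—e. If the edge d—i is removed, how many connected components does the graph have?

1

d and i are still connected via d-b-l-i, so the component count stays at 1.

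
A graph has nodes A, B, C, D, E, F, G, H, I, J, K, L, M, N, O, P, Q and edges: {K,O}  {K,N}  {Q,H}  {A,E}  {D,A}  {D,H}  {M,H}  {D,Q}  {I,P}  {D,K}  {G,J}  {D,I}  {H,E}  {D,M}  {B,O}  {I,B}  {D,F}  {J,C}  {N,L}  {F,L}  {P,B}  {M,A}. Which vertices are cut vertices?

D, J

Removing D increases the component count from 2 to 3, so D is a cut vertex.
Removing J increases the component count from 2 to 3, so J is a cut vertex.
By contrast removing K leaves 2 components; it is not a cut vertex. No other vertex is a cut vertex either.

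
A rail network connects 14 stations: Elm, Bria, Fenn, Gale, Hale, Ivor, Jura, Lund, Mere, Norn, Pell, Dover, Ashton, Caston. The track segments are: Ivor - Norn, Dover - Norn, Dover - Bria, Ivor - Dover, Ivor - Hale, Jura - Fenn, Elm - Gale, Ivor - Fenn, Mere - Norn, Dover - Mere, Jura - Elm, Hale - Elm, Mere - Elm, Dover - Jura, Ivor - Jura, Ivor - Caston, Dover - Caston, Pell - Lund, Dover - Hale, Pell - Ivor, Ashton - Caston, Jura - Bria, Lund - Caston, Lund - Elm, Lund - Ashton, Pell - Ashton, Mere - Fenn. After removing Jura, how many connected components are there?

1

With Jura gone, the remaining components are: {Elm, Bria, Fenn, Gale, Hale, Ivor, Lund, Mere, Norn, Pell, Dover, Ashton, Caston}.
That is 1 component.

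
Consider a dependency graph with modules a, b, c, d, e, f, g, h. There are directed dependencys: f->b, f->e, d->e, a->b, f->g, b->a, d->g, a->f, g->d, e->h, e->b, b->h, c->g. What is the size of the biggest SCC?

6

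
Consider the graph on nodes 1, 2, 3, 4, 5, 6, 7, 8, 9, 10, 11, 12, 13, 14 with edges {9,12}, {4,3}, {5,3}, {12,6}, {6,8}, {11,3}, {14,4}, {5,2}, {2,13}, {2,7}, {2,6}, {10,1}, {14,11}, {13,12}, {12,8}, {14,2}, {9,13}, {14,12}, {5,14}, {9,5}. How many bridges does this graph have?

2

The edges on the cycle 9-5-14-2-6-8-12-13-9 are not bridges since each lies on that cycle.
But removing 10—1 disconnects 10 from 1; removing 7—2 disconnects 7 from 2 — these are bridges.
That makes 2 bridges.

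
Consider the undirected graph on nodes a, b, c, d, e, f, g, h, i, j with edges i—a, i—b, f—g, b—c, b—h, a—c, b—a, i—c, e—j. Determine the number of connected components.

4

d is isolated — a component by itself.
Starting from e we can reach e, j. That is one component of size 2.
Starting from f we can reach f, g. That is one component of size 2.
Starting from a we can reach a, b, c, h, i. That is one component of size 5.
Total: 4 components.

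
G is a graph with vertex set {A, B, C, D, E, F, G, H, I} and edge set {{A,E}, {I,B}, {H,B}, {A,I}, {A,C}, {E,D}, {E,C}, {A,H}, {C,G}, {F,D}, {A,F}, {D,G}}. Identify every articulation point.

A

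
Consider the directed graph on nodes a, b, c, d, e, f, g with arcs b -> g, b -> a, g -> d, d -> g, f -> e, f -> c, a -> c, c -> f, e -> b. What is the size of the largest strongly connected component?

{a, b, c, e, f} are all mutually reachable — one SCC of size 5.
{d, g} are all mutually reachable — one SCC of size 2.
The largest has 5 vertices.

5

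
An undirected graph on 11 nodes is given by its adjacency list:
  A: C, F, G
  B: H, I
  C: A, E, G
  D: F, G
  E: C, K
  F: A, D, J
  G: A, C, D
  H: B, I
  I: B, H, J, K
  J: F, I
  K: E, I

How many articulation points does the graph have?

1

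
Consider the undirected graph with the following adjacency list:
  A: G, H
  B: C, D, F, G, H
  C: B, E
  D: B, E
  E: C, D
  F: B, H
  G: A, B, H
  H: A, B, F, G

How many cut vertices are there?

Removing B increases the component count from 1 to 2, so B is a cut vertex.
By contrast removing H leaves 1 component; it is not a cut vertex. No other vertex is a cut vertex either.

1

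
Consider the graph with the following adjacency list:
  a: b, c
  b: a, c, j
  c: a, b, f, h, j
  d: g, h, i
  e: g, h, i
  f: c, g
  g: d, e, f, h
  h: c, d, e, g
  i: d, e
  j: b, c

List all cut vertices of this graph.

c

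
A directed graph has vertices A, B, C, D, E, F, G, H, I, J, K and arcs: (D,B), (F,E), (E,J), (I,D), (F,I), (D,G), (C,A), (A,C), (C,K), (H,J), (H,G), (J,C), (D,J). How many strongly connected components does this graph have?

10

{A, C} are all mutually reachable — one SCC of size 2.
{F} is an SCC by itself.
{J} is an SCC by itself.
{B} is an SCC by itself.
{H} is an SCC by itself.
(and 5 more singleton SCCs)
That gives 10 strongly connected components.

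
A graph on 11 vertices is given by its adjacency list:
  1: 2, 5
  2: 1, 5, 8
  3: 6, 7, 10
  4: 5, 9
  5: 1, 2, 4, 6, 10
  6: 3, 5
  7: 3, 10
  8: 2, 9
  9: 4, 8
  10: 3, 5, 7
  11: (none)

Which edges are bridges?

none

The edges on the cycle 5-6-3-7-10-5 are not bridges since each lies on that cycle.
Every edge lies on some cycle, so there are no bridges.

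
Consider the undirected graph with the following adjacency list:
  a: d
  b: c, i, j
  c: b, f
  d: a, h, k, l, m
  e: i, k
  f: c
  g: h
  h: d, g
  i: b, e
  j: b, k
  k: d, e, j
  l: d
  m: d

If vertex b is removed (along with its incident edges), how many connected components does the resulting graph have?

With b gone, the remaining components are: {c, f}; {a, d, e, g, h, i, j, k, l, m}.
That is 2 components.

2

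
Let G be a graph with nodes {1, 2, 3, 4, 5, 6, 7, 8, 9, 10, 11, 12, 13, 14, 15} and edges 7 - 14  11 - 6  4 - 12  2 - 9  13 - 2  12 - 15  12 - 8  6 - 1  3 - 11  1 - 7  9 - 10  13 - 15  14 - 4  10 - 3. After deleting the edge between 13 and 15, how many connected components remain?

2

13 and 15 are still connected via 13-2-9-10-3-11-6-1-7-14-4-12-15, so the component count stays at 2.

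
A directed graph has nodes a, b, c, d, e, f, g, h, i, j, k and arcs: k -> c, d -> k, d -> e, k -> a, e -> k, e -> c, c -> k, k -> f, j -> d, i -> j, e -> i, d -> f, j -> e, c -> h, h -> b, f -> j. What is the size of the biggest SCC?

7

{c, d, e, f, i, j, k} are all mutually reachable — one SCC of size 7.
{h} is an SCC by itself.
{b} is an SCC by itself.
{a} is an SCC by itself.
{g} is an SCC by itself.
The largest has 7 vertices.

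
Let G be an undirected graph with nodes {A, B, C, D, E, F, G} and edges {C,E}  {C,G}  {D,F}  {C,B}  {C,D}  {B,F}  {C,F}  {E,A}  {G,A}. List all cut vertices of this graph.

C

Removing C increases the component count from 1 to 2, so C is a cut vertex.
By contrast removing D leaves 1 component; it is not a cut vertex. No other vertex is a cut vertex either.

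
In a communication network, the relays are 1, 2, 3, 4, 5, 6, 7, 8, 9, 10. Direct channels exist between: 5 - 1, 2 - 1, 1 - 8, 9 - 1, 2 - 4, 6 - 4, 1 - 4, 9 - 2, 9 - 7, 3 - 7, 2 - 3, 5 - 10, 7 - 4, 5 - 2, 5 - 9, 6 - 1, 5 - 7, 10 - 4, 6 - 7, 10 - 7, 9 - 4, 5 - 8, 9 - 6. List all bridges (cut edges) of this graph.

none

The edges on the cycle 9-2-3-7-9 are not bridges since each lies on that cycle.
Every edge lies on some cycle, so there are no bridges.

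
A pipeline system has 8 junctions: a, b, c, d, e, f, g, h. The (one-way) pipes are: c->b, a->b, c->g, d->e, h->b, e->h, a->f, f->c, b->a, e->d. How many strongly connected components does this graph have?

4

{a, b, c, f} are all mutually reachable — one SCC of size 4.
{d, e} are all mutually reachable — one SCC of size 2.
{g} is an SCC by itself.
{h} is an SCC by itself.
That gives 4 strongly connected components.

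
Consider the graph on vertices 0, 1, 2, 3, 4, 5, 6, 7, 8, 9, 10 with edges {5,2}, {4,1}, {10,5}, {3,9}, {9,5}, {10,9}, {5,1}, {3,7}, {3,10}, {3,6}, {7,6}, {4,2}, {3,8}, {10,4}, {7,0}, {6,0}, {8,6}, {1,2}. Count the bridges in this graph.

The edges on the cycle 4-1-2-4 are not bridges since each lies on that cycle.
Every edge lies on some cycle, so there are no bridges.

0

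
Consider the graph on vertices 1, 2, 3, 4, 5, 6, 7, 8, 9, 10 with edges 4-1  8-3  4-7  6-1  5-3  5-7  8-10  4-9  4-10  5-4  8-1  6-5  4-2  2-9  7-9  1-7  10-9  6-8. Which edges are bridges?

The edges on the cycle 6-5-3-8-6 are not bridges since each lies on that cycle.
Every edge lies on some cycle, so there are no bridges.

none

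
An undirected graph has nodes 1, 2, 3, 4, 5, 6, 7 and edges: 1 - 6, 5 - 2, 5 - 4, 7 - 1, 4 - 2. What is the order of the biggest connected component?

3 is isolated — a component by itself.
Starting from 1 we can reach 1, 6, 7. That is one component of size 3.
Starting from 2 we can reach 2, 4, 5. That is one component of size 3.
The largest has 3 vertices.

3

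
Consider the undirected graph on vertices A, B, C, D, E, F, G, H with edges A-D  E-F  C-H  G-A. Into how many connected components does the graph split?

B is isolated — a component by itself.
Starting from C we can reach C, H. That is one component of size 2.
Starting from E we can reach E, F. That is one component of size 2.
Starting from A we can reach A, D, G. That is one component of size 3.
Total: 4 components.

4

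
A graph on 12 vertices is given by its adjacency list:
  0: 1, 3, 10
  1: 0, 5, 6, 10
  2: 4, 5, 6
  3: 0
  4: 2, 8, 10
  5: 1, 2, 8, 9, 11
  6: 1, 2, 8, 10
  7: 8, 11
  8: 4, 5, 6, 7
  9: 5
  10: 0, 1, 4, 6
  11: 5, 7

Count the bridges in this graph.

2

The edges on the cycle 2-4-8-7-11-5-2 are not bridges since each lies on that cycle.
But removing 0-3 disconnects 0 from 3; removing 5-9 disconnects 5 from 9 — these are bridges.
That makes 2 bridges.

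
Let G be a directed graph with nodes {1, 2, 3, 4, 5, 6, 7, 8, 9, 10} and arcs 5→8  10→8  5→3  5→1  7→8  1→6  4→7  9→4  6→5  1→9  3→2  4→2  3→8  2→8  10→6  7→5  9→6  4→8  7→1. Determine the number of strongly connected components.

{1, 4, 5, 6, 7, 9} are all mutually reachable — one SCC of size 6.
{10} is an SCC by itself.
{2} is an SCC by itself.
{3} is an SCC by itself.
{8} is an SCC by itself.
That gives 5 strongly connected components.

5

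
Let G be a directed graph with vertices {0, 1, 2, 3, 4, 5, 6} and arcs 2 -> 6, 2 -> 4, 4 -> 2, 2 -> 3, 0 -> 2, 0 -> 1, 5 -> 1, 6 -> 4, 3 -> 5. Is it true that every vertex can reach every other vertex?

No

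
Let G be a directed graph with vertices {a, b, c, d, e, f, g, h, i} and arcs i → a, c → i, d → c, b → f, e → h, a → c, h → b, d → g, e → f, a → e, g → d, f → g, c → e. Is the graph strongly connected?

Yes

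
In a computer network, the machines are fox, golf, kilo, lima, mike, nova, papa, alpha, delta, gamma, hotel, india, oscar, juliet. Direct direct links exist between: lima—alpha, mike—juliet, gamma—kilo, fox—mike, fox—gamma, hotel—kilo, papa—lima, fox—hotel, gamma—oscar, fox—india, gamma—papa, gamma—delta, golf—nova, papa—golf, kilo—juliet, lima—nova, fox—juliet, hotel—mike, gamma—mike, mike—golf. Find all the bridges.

alpha-lima, delta-gamma, fox-india, gamma-oscar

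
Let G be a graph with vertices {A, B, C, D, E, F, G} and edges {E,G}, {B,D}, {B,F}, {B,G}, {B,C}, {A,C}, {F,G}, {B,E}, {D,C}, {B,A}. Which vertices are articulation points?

B

Removing B increases the component count from 1 to 2, so B is a cut vertex.
By contrast removing D leaves 1 component; it is not a cut vertex. No other vertex is a cut vertex either.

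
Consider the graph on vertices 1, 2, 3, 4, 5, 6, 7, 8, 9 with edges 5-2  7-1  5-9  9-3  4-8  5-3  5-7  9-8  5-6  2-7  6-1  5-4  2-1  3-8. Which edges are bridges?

The edges on the cycle 5-4-8-3-5 are not bridges since each lies on that cycle.
Every edge lies on some cycle, so there are no bridges.

none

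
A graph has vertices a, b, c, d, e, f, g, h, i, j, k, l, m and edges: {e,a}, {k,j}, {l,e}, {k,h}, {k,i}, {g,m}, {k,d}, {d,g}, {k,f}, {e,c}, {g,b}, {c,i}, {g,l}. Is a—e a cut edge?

Removing a—e leaves no path between a and e: the component count goes from 1 to 2. So it is a bridge.

Yes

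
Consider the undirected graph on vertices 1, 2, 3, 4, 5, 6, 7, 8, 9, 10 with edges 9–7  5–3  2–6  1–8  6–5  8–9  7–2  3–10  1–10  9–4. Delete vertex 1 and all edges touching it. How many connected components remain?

With 1 gone, the remaining components are: {2, 3, 4, 5, 6, 7, 8, 9, 10}.
That is 1 component.

1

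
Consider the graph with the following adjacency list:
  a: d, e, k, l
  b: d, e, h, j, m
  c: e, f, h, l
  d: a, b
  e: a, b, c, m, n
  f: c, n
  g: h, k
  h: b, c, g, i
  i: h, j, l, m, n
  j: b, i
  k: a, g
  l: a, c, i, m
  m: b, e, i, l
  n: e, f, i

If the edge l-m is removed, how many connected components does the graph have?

1

l and m are still connected via l-i-m, so the component count stays at 1.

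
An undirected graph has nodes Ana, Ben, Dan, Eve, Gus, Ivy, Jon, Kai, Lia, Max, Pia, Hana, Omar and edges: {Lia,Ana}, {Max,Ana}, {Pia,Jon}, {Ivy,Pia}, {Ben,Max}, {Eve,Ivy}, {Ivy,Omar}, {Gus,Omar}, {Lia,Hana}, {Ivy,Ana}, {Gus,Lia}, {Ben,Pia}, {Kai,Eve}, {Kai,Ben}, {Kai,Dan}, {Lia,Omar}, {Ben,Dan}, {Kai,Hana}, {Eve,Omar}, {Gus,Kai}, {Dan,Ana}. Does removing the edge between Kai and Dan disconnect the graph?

No

After removing Kai-Dan, the path Kai-Ben-Dan still connects them, so the edge is not a bridge.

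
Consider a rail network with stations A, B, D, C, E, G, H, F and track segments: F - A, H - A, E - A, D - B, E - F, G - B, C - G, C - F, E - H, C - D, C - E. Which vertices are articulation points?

C

Removing C increases the component count from 1 to 2, so C is a cut vertex.
By contrast removing A leaves 1 component; it is not a cut vertex. No other vertex is a cut vertex either.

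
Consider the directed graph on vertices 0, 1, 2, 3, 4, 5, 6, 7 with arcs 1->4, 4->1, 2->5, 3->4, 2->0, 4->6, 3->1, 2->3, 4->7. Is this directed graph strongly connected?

There is no directed path from 1 to 3, so the graph is not strongly connected.

No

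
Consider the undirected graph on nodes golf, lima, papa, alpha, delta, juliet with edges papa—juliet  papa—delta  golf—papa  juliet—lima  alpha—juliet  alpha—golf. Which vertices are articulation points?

Removing papa increases the component count from 1 to 2, so papa is a cut vertex.
Removing juliet increases the component count from 1 to 2, so juliet is a cut vertex.
By contrast removing lima leaves 1 component; it is not a cut vertex. No other vertex is a cut vertex either.

papa, juliet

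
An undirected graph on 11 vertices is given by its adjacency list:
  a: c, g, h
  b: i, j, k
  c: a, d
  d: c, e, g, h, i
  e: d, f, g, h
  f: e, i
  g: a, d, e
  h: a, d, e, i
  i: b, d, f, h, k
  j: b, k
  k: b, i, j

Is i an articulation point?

Yes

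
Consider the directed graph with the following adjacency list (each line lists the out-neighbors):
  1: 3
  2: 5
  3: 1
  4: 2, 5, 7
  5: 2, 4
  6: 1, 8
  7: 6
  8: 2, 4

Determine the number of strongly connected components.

2

{2, 4, 5, 6, 7, 8} are all mutually reachable — one SCC of size 6.
{1, 3} are all mutually reachable — one SCC of size 2.
That gives 2 strongly connected components.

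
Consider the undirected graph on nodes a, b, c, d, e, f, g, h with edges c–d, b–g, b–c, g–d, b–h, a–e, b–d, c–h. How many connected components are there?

f is isolated — a component by itself.
Starting from a we can reach a, e. That is one component of size 2.
Starting from b we can reach b, c, d, g, h. That is one component of size 5.
Total: 3 components.

3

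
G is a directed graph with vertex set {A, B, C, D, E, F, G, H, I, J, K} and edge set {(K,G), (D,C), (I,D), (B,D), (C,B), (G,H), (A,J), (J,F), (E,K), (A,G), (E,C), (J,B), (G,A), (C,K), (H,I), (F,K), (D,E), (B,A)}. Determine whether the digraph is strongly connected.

From D we can reach every vertex (A, B, C, D, E, F, G, H, I, J, K), and every vertex can reach D (A, B, C, D, E, F, G, H, I, J, K). So the whole graph is one strongly connected component.

Yes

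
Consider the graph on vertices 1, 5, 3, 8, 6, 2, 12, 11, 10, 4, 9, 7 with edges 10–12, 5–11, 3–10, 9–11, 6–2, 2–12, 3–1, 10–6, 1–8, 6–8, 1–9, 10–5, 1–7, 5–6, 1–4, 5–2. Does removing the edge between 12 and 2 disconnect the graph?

No

After removing 12–2, the path 12-10-5-2 still connects them, so the edge is not a bridge.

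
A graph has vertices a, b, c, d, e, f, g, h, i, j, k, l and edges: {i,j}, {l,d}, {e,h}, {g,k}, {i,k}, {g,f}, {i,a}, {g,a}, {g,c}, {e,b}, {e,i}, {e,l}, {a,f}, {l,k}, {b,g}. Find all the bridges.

c-g, d-l, e-h, i-j

The edges on the cycle e-i-a-g-b-e are not bridges since each lies on that cycle.
But removing c–g disconnects c from g; removing j–i disconnects j from i; removing e–h disconnects e from h; removing d–l disconnects d from l — these are bridges.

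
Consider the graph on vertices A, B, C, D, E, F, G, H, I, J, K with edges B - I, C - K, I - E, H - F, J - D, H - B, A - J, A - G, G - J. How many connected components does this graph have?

Starting from C we can reach C, K. That is one component of size 2.
Starting from A we can reach A, D, G, J. That is one component of size 4.
Starting from B we can reach B, E, F, H, I. That is one component of size 5.
Total: 3 components.

3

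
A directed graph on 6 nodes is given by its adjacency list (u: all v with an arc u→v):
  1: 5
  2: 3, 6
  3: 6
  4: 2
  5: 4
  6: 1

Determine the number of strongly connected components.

1

{1, 2, 3, 4, 5, 6} are all mutually reachable — one SCC of size 6.
That gives 1 strongly connected component.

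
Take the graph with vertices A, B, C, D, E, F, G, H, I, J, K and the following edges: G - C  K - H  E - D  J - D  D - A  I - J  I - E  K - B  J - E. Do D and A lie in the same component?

From D we can reach A, D, E, I, J, which includes A.

Yes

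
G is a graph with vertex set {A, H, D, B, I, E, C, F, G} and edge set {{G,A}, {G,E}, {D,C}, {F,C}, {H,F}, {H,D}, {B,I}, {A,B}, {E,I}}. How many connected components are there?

2

Starting from C we can reach C, D, F, H. That is one component of size 4.
Starting from A we can reach A, B, E, G, I. That is one component of size 5.
Total: 2 components.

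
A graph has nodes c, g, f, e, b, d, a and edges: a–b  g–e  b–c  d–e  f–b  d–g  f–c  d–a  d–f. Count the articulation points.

1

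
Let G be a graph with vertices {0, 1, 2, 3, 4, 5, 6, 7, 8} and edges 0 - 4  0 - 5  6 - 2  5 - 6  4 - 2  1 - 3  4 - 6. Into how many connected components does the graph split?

4

7 is isolated — a component by itself.
8 is isolated — a component by itself.
Starting from 1 we can reach 1, 3. That is one component of size 2.
Starting from 0 we can reach 0, 2, 4, 5, 6. That is one component of size 5.
Total: 4 components.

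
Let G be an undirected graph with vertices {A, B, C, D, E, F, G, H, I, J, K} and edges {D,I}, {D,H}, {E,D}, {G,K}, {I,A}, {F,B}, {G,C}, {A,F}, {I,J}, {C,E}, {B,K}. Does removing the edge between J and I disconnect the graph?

Yes

Removing J-I leaves no path between J and I: the component count goes from 1 to 2. So it is a bridge.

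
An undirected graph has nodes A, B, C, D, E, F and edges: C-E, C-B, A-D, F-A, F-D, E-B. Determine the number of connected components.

2

Starting from A we can reach A, D, F. That is one component of size 3.
Starting from B we can reach B, C, E. That is one component of size 3.
Total: 2 components.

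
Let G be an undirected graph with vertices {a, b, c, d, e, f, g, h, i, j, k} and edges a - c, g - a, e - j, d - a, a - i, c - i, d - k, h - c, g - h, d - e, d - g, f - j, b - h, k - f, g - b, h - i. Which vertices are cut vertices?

d

Removing d increases the component count from 1 to 2, so d is a cut vertex.
By contrast removing h leaves 1 component; it is not a cut vertex. No other vertex is a cut vertex either.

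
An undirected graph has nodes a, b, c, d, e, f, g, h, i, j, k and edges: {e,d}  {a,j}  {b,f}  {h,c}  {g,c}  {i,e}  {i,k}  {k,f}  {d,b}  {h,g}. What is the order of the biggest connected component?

6

Starting from a we can reach a, j. That is one component of size 2.
Starting from c we can reach c, g, h. That is one component of size 3.
Starting from b we can reach b, d, e, f, i, k. That is one component of size 6.
The largest has 6 vertices.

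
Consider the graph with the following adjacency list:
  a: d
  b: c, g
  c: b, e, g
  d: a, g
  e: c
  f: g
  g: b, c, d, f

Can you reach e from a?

Yes

From a we can reach a, b, c, d, e, f, g, which includes e.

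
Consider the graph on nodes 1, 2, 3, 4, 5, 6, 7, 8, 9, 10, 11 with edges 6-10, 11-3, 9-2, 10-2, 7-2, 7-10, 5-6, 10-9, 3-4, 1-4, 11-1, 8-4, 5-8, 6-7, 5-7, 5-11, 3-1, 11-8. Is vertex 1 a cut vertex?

Deleting 1 leaves 1 component (was 1) (its neighbors 3, 4, 11 remain connected to each other), so 1 is not a cut vertex.

No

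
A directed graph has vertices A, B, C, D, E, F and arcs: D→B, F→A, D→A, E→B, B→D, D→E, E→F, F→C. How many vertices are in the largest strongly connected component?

3

{B, D, E} are all mutually reachable — one SCC of size 3.
{A} is an SCC by itself.
{C} is an SCC by itself.
{F} is an SCC by itself.
The largest has 3 vertices.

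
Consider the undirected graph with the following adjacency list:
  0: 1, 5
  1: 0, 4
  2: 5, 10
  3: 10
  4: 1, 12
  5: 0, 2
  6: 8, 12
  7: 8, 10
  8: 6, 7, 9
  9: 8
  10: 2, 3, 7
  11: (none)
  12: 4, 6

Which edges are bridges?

10-3, 8-9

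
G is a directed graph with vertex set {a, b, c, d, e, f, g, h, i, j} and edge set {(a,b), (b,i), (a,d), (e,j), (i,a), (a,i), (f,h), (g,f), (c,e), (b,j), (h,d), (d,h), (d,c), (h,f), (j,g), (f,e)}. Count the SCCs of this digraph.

2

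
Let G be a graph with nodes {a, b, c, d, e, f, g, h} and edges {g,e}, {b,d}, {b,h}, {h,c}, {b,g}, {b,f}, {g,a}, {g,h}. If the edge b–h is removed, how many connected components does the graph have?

b and h are still connected via b-g-h, so the component count stays at 1.

1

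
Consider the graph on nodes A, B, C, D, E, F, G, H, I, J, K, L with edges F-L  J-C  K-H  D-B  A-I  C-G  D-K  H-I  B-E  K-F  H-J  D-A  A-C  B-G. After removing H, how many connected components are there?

With H gone, the remaining components are: {A, B, C, D, E, F, G, I, J, K, L}.
That is 1 component.

1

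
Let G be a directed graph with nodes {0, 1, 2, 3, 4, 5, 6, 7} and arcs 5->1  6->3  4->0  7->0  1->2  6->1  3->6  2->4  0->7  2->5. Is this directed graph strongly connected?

No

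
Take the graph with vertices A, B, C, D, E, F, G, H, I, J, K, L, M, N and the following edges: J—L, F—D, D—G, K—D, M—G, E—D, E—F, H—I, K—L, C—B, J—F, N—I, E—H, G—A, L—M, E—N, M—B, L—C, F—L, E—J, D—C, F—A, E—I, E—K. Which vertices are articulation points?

E

Removing E increases the component count from 1 to 2, so E is a cut vertex.
By contrast removing G leaves 1 component; it is not a cut vertex. No other vertex is a cut vertex either.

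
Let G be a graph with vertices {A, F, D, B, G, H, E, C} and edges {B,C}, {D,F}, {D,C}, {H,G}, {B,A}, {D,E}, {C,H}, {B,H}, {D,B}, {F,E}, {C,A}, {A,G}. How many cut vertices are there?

1

Removing D increases the component count from 1 to 2, so D is a cut vertex.
By contrast removing G leaves 1 component; it is not a cut vertex. No other vertex is a cut vertex either.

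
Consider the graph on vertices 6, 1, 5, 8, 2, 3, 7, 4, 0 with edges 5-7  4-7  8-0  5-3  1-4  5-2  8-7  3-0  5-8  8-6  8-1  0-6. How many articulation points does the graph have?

Removing 5 increases the component count from 1 to 2, so 5 is a cut vertex.
By contrast removing 8 leaves 1 component; it is not a cut vertex. No other vertex is a cut vertex either.

1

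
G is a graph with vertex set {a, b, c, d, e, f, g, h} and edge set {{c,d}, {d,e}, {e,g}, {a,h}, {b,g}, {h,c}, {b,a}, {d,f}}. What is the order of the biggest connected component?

8

Starting from a we can reach a, b, c, d, e, f, g, h. That is one component of size 8.
The largest has 8 vertices.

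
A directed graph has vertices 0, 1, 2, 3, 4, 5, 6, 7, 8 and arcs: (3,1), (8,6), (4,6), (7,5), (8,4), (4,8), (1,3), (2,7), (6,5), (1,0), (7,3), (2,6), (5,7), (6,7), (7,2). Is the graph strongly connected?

There is no directed path from 0 to 7, so the graph is not strongly connected.

No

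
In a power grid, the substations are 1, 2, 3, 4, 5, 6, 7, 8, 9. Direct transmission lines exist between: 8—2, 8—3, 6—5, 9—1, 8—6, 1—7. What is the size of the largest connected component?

4 is isolated — a component by itself.
Starting from 1 we can reach 1, 7, 9. That is one component of size 3.
Starting from 2 we can reach 2, 3, 5, 6, 8. That is one component of size 5.
The largest has 5 vertices.

5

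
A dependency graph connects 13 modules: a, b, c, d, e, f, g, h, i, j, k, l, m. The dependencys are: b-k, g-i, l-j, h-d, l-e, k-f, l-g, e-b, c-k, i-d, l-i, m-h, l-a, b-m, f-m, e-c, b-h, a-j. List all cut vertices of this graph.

Removing l increases the component count from 1 to 2, so l is a cut vertex.
By contrast removing b leaves 1 component; it is not a cut vertex. No other vertex is a cut vertex either.

l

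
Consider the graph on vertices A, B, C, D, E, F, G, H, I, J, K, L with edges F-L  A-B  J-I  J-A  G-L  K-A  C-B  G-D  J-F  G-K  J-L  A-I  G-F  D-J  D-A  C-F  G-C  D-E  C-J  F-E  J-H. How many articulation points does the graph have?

Removing J increases the component count from 1 to 2, so J is a cut vertex.
By contrast removing E leaves 1 component; it is not a cut vertex. No other vertex is a cut vertex either.

1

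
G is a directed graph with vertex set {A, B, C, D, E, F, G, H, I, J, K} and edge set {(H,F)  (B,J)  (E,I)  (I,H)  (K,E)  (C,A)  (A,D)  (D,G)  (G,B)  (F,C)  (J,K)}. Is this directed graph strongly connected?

Yes

From E we can reach every vertex (A, B, C, D, E, F, G, H, I, J, K), and every vertex can reach E (A, B, C, D, E, F, G, H, I, J, K). So the whole graph is one strongly connected component.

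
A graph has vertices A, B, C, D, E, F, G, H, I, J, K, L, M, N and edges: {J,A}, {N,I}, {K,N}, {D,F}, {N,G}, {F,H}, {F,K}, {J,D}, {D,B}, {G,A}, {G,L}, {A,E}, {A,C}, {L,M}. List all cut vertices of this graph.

A, D, F, G, L, N

Removing A increases the component count from 1 to 3, so A is a cut vertex.
Removing D increases the component count from 1 to 2, so D is a cut vertex.
Removing F increases the component count from 1 to 2, so F is a cut vertex.
Likewise G, L, N are cut vertices.
By contrast removing J leaves 1 component; it is not a cut vertex. No other vertex is a cut vertex either.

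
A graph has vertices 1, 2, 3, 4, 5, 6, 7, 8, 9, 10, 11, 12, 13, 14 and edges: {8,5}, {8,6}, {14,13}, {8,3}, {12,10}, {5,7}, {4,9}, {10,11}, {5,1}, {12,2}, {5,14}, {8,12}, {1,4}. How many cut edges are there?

removing 5 - 1 disconnects 5 from 1; removing 6 - 8 disconnects 6 from 8; removing 11 - 10 disconnects 11 from 10; removing 12 - 8 disconnects 12 from 8 — these are bridges.
In total 13 edges are bridges.

13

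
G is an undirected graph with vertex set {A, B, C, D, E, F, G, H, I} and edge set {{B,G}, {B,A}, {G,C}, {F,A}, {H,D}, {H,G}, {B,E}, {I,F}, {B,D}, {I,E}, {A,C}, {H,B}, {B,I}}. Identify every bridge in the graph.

none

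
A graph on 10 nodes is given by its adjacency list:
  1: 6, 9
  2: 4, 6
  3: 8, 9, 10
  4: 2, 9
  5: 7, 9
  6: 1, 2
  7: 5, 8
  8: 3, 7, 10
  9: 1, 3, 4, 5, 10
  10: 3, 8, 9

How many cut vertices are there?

1

Removing 9 increases the component count from 1 to 2, so 9 is a cut vertex.
By contrast removing 6 leaves 1 component; it is not a cut vertex. No other vertex is a cut vertex either.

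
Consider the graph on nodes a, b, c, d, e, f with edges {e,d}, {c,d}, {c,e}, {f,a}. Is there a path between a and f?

Yes

From a we can reach a, f, which includes f.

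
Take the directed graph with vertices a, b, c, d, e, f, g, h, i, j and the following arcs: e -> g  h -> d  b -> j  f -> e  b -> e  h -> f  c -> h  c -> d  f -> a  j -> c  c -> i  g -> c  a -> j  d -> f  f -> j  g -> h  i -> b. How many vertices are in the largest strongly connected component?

10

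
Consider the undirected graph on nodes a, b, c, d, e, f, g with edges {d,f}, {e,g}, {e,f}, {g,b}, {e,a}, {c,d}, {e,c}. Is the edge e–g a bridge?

Yes

Removing e–g leaves no path between e and g: the component count goes from 1 to 2. So it is a bridge.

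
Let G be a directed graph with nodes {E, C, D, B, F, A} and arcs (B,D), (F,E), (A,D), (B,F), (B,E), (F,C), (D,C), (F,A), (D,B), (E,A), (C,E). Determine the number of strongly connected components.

{A, B, C, D, E, F} are all mutually reachable — one SCC of size 6.
That gives 1 strongly connected component.

1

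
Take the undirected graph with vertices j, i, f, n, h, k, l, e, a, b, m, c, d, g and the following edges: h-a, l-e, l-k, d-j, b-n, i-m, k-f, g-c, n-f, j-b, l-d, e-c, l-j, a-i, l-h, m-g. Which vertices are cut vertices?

Removing l increases the component count from 1 to 2, so l is a cut vertex.
By contrast removing g leaves 1 component; it is not a cut vertex. No other vertex is a cut vertex either.

l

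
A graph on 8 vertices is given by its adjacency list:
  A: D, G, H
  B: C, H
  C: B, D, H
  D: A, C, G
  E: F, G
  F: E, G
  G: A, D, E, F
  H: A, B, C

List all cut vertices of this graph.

G

Removing G increases the component count from 1 to 2, so G is a cut vertex.
By contrast removing E leaves 1 component; it is not a cut vertex. No other vertex is a cut vertex either.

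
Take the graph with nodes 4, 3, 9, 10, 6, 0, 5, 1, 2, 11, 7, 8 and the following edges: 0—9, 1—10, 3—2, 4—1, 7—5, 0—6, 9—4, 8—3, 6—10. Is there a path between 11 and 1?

The component containing 11 is {11}, and 1 is not in it.

No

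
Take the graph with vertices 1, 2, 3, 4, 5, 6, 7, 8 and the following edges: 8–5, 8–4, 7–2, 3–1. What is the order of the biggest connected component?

3

6 is isolated — a component by itself.
Starting from 2 we can reach 2, 7. That is one component of size 2.
Starting from 1 we can reach 1, 3. That is one component of size 2.
Starting from 4 we can reach 4, 5, 8. That is one component of size 3.
The largest has 3 vertices.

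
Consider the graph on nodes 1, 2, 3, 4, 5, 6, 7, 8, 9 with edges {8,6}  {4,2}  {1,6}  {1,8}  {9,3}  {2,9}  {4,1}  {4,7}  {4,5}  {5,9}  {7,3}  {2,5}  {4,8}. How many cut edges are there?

The edges on the cycle 4-2-5-4 are not bridges since each lies on that cycle.
Every edge lies on some cycle, so there are no bridges.

0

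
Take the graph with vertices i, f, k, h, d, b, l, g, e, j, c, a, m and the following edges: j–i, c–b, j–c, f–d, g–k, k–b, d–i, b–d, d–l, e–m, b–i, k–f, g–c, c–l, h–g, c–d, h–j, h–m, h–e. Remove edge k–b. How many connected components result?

k and b are still connected via k-g-c-b, so the component count stays at 2.

2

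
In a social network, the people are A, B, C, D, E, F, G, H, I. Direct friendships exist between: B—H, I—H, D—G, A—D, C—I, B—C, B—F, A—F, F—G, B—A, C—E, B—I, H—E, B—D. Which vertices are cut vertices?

B

Removing B increases the component count from 1 to 2, so B is a cut vertex.
By contrast removing H leaves 1 component; it is not a cut vertex. No other vertex is a cut vertex either.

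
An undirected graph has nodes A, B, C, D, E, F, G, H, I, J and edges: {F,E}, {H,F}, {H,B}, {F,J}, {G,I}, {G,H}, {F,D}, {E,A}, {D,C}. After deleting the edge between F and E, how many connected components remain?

2

Before removal there is 1 component.
F—E is a bridge — removing it separates F's side from E's side.
After removal: 2 components.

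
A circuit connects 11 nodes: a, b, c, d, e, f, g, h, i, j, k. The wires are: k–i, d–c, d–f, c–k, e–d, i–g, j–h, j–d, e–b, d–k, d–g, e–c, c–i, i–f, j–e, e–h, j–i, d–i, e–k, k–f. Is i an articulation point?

No

Deleting i leaves 2 components (was 2), so i is not a cut vertex.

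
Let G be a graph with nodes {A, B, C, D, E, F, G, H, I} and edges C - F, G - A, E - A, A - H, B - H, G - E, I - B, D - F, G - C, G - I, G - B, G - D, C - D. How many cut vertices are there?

1

Removing G increases the component count from 1 to 2, so G is a cut vertex.
By contrast removing H leaves 1 component; it is not a cut vertex. No other vertex is a cut vertex either.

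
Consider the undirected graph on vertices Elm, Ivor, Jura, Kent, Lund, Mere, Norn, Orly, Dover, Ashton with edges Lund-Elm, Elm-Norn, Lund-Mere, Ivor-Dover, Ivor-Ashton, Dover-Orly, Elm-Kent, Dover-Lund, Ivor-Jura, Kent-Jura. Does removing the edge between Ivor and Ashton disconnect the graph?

Removing Ivor-Ashton leaves no path between Ivor and Ashton: the component count goes from 1 to 2. So it is a bridge.

Yes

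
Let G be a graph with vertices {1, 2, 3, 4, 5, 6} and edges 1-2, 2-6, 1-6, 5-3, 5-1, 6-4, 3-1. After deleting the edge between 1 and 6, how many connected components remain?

1 and 6 are still connected via 1-2-6, so the component count stays at 1.

1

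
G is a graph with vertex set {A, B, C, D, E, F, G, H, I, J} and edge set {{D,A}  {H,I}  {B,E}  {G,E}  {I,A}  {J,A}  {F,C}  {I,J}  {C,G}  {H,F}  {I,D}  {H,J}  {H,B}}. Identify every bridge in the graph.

none

The edges on the cycle H-F-C-G-E-B-H are not bridges since each lies on that cycle.
Every edge lies on some cycle, so there are no bridges.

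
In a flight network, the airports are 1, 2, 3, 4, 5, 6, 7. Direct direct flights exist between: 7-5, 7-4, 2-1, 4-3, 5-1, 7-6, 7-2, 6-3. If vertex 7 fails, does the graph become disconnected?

Yes

Deleting 7 raises the number of components from 1 to 2, so 7 is a cut vertex.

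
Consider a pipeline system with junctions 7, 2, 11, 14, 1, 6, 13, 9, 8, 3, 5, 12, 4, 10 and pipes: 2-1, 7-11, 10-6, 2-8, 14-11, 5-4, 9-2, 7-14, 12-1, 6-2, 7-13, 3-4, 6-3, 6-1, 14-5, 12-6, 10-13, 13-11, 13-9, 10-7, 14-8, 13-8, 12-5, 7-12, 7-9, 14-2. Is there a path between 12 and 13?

Yes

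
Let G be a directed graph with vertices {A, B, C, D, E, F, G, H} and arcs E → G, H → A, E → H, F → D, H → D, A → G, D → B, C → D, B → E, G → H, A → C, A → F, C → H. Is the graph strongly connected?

Yes

From C we can reach every vertex (A, B, C, D, E, F, G, H), and every vertex can reach C (A, B, C, D, E, F, G, H). So the whole graph is one strongly connected component.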